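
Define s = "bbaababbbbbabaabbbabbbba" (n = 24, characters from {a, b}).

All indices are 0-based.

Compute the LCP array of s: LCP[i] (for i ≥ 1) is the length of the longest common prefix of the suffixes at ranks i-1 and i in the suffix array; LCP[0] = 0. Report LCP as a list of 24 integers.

rank→(start, suffix):
  0 → (23, 'a')
  1 → (2, 'aababbbbbabaabbbabbbba')
  2 → (13, 'aabbbabbbba')
  3 → (11, 'abaabbbabbbba')
  4 → (3, 'ababbbbbabaabbbabbbba')
  5 → (14, 'abbbabbbba')
  6 → (18, 'abbbba')
  7 → (5, 'abbbbbabaabbbabbbba')
  8 → (22, 'ba')
  9 → (1, 'baababbbbbabaabbbabbbba')
  10 → (12, 'baabbbabbbba')
  11 → (10, 'babaabbbabbbba')
  12 → (17, 'babbbba')
  13 → (4, 'babbbbbabaabbbabbbba')
  14 → (21, 'bba')
  15 → (0, 'bbaababbbbbabaabbbabbbba')
  16 → (9, 'bbabaabbbabbbba')
  17 → (16, 'bbabbbba')
  18 → (20, 'bbba')
  19 → (8, 'bbbabaabbbabbbba')
  20 → (15, 'bbbabbbba')
  21 → (19, 'bbbba')
  22 → (7, 'bbbbabaabbbabbbba')
  23 → (6, 'bbbbbabaabbbabbbba')

SA = [23, 2, 13, 11, 3, 14, 18, 5, 22, 1, 12, 10, 17, 4, 21, 0, 9, 16, 20, 8, 15, 19, 7, 6]
i: (SA[i-1],SA[i]) lcp shared
  1: (23,2) 1 'a'
  2: (2,13) 3 'aab'
  3: (13,11) 1 'a'
  4: (11,3) 3 'aba'
  5: (3,14) 2 'ab'
  6: (14,18) 4 'abbb'
  7: (18,5) 5 'abbbb'
  8: (5,22) 0 ''
  9: (22,1) 2 'ba'
  10: (1,12) 4 'baab'
  11: (12,10) 2 'ba'
  12: (10,17) 3 'bab'
  13: (17,4) 6 'babbbb'
  14: (4,21) 1 'b'
  15: (21,0) 3 'bba'
  16: (0,9) 3 'bba'
  17: (9,16) 4 'bbab'
  18: (16,20) 2 'bb'
  19: (20,8) 4 'bbba'
  20: (8,15) 5 'bbbab'
  21: (15,19) 3 'bbb'
  22: (19,7) 5 'bbbba'
  23: (7,6) 4 'bbbb'

[0, 1, 3, 1, 3, 2, 4, 5, 0, 2, 4, 2, 3, 6, 1, 3, 3, 4, 2, 4, 5, 3, 5, 4]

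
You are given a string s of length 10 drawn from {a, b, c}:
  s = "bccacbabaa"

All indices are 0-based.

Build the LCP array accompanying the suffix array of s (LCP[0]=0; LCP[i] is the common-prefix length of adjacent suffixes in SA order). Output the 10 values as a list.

sorted suffixes:
  #0 SA[0]=9  'a'
  #1 SA[1]=8  'aa'
  #2 SA[2]=6  'abaa'
  #3 SA[3]=3  'acbabaa'
  #4 SA[4]=7  'baa'
  #5 SA[5]=5  'babaa'
  #6 SA[6]=0  'bccacbabaa'
  #7 SA[7]=2  'cacbabaa'
  #8 SA[8]=4  'cbabaa'
  #9 SA[9]=1  'ccacbabaa'

SA = [9, 8, 6, 3, 7, 5, 0, 2, 4, 1]
i: (SA[i-1],SA[i]) lcp shared
  1: (9,8) 1 'a'
  2: (8,6) 1 'a'
  3: (6,3) 1 'a'
  4: (3,7) 0 ''
  5: (7,5) 2 'ba'
  6: (5,0) 1 'b'
  7: (0,2) 0 ''
  8: (2,4) 1 'c'
  9: (4,1) 1 'c'

[0, 1, 1, 1, 0, 2, 1, 0, 1, 1]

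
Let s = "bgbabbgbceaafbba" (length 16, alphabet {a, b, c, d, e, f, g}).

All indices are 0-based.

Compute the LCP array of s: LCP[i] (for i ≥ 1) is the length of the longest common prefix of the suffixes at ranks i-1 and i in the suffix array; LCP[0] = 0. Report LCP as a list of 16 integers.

sorted suffixes:
  #0 SA[0]=15  'a'
  #1 SA[1]=10  'aafbba'
  #2 SA[2]=3  'abbgbceaafbba'
  #3 SA[3]=11  'afbba'
  #4 SA[4]=14  'ba'
  #5 SA[5]=2  'babbgbceaafbba'
  #6 SA[6]=13  'bba'
  #7 SA[7]=4  'bbgbceaafbba'
  #8 SA[8]=7  'bceaafbba'
  #9 SA[9]=0  'bgbabbgbceaafbba'
  #10 SA[10]=5  'bgbceaafbba'
  #11 SA[11]=8  'ceaafbba'
  #12 SA[12]=9  'eaafbba'
  #13 SA[13]=12  'fbba'
  #14 SA[14]=1  'gbabbgbceaafbba'
  #15 SA[15]=6  'gbceaafbba'

SA = [15, 10, 3, 11, 14, 2, 13, 4, 7, 0, 5, 8, 9, 12, 1, 6]
[i] adj suffixes → lcp
  [1] 15/10 → 1 ('a')
  [2] 10/3 → 1 ('a')
  [3] 3/11 → 1 ('a')
  [4] 11/14 → 0 ('')
  [5] 14/2 → 2 ('ba')
  [6] 2/13 → 1 ('b')
  [7] 13/4 → 2 ('bb')
  [8] 4/7 → 1 ('b')
  [9] 7/0 → 1 ('b')
  [10] 0/5 → 3 ('bgb')
  [11] 5/8 → 0 ('')
  [12] 8/9 → 0 ('')
  [13] 9/12 → 0 ('')
  [14] 12/1 → 0 ('')
  [15] 1/6 → 2 ('gb')

[0, 1, 1, 1, 0, 2, 1, 2, 1, 1, 3, 0, 0, 0, 0, 2]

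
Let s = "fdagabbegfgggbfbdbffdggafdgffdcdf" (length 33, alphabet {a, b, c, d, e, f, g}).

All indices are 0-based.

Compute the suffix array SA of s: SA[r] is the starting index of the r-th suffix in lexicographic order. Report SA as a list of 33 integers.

rank | idx | suffix
   0 |   4 | abbegfgggbfbdbffdggafdgffdcdf
   1 |  23 | afdgffdcdf
   2 |   2 | agabbegfgggbfbdbffdggafdgffdcdf
   3 |   5 | bbegfgggbfbdbffdggafdgffdcdf
   4 |  15 | bdbffdggafdgffdcdf
   5 |   6 | begfgggbfbdbffdggafdgffdcdf
   6 |  13 | bfbdbffdggafdgffdcdf
   7 |  17 | bffdggafdgffdcdf
   8 |  30 | cdf
   9 |   1 | dagabbegfgggbfbdbffdggafdgffdcdf
  10 |  16 | dbffdggafdgffdcdf
  11 |  29 | dcdf
  12 |  31 | df
  13 |  25 | dgffdcdf
  14 |  20 | dggafdgffdcdf
  15 |   7 | egfgggbfbdbffdggafdgffdcdf
  16 |  32 | f
  17 |  14 | fbdbffdggafdgffdcdf
  18 |   0 | fdagabbegfgggbfbdbffdggafdgffdcdf
  19 |  28 | fdcdf
  20 |  24 | fdgffdcdf
  21 |  19 | fdggafdgffdcdf
  22 |  27 | ffdcdf
  23 |  18 | ffdggafdgffdcdf
  24 |   9 | fgggbfbdbffdggafdgffdcdf
  25 |   3 | gabbegfgggbfbdbffdggafdgffdcdf
  26 |  22 | gafdgffdcdf
  27 |  12 | gbfbdbffdggafdgffdcdf
  28 |  26 | gffdcdf
  29 |   8 | gfgggbfbdbffdggafdgffdcdf
  30 |  21 | ggafdgffdcdf
  31 |  11 | ggbfbdbffdggafdgffdcdf
  32 |  10 | gggbfbdbffdggafdgffdcdf

[4, 23, 2, 5, 15, 6, 13, 17, 30, 1, 16, 29, 31, 25, 20, 7, 32, 14, 0, 28, 24, 19, 27, 18, 9, 3, 22, 12, 26, 8, 21, 11, 10]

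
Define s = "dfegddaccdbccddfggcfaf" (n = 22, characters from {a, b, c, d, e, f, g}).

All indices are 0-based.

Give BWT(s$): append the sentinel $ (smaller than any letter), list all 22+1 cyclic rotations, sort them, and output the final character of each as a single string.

rank  rotation                 last
    0  $dfegddaccdbccddfggcfaf  f
    1  accdbccddfggcfaf$dfegdd  d
    2  af$dfegddaccdbccddfggcf  f
    3  bccddfggcfaf$dfegddaccd  d
    4  ccdbccddfggcfaf$dfegdda  a
    5  ccddfggcfaf$dfegddaccdb  b
    6  cdbccddfggcfaf$dfegddac  c
    7  cddfggcfaf$dfegddaccdbc  c
    8  cfaf$dfegddaccdbccddfgg  g
    9  daccdbccddfggcfaf$dfegd  d
   10  dbccddfggcfaf$dfegddacc  c
   11  ddaccdbccddfggcfaf$dfeg  g
   12  ddfggcfaf$dfegddaccdbcc  c
   13  dfegddaccdbccddfggcfaf$  $
   14  dfggcfaf$dfegddaccdbccd  d
   15  egddaccdbccddfggcfaf$df  f
   16  f$dfegddaccdbccddfggcfa  a
   17  faf$dfegddaccdbccddfggc  c
   18  fegddaccdbccddfggcfaf$d  d
   19  fggcfaf$dfegddaccdbccdd  d
   20  gcfaf$dfegddaccdbccddfg  g
   21  gddaccdbccddfggcfaf$dfe  e
   22  ggcfaf$dfegddaccdbccddf  f

fdfdabccgdcgc$dfacddgef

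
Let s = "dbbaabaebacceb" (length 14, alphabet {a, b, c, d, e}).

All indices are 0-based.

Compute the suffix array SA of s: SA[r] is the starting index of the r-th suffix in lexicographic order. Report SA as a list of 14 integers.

rank | idx | suffix
   0 |   3 | aabaebacceb
   1 |   4 | abaebacceb
   2 |   9 | acceb
   3 |   6 | aebacceb
   4 |  13 | b
   5 |   2 | baabaebacceb
   6 |   8 | bacceb
   7 |   5 | baebacceb
   8 |   1 | bbaabaebacceb
   9 |  10 | cceb
  10 |  11 | ceb
  11 |   0 | dbbaabaebacceb
  12 |  12 | eb
  13 |   7 | ebacceb

[3, 4, 9, 6, 13, 2, 8, 5, 1, 10, 11, 0, 12, 7]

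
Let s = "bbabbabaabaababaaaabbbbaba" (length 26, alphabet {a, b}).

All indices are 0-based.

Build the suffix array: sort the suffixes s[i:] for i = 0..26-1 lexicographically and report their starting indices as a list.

rank | idx | suffix
   0 |  25 | a
   1 |  15 | aaaabbbbaba
   2 |  16 | aaabbbbaba
   3 |   7 | aabaababaaaabbbbaba
   4 |  10 | aababaaaabbbbaba
   5 |  17 | aabbbbaba
   6 |  23 | aba
   7 |  13 | abaaaabbbbaba
   8 |   5 | abaabaababaaaabbbbaba
   9 |   8 | abaababaaaabbbbaba
  10 |  11 | ababaaaabbbbaba
  11 |   2 | abbabaabaababaaaabbbbaba
  12 |  18 | abbbbaba
  13 |  24 | ba
  14 |  14 | baaaabbbbaba
  15 |   6 | baabaababaaaabbbbaba
  16 |   9 | baababaaaabbbbaba
  17 |  22 | baba
  18 |  12 | babaaaabbbbaba
  19 |   4 | babaabaababaaaabbbbaba
  20 |   1 | babbabaabaababaaaabbbbaba
  21 |  21 | bbaba
  22 |   3 | bbabaabaababaaaabbbbaba
  23 |   0 | bbabbabaabaababaaaabbbbaba
  24 |  20 | bbbaba
  25 |  19 | bbbbaba

[25, 15, 16, 7, 10, 17, 23, 13, 5, 8, 11, 2, 18, 24, 14, 6, 9, 22, 12, 4, 1, 21, 3, 0, 20, 19]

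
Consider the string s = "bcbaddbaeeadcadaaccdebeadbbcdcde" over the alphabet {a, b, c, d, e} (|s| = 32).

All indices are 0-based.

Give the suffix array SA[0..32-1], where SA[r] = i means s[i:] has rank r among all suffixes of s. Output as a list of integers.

sorted suffixes:
  #0 SA[0]=15  'aaccdebeadbbcdcde'
  #1 SA[1]=16  'accdebeadbbcdcde'
  #2 SA[2]=13  'adaaccdebeadbbcdcde'
  #3 SA[3]=23  'adbbcdcde'
  #4 SA[4]=10  'adcadaaccdebeadbbcdcde'
  #5 SA[5]=3  'addbaeeadcadaaccdebeadbbcdcde'
  #6 SA[6]=7  'aeeadcadaaccdebeadbbcdcde'
  #7 SA[7]=2  'baddbaeeadcadaaccdebeadbbcdcde'
  #8 SA[8]=6  'baeeadcadaaccdebeadbbcdcde'
  #9 SA[9]=25  'bbcdcde'
  #10 SA[10]=0  'bcbaddbaeeadcadaaccdebeadbbcdcde'
  #11 SA[11]=26  'bcdcde'
  #12 SA[12]=21  'beadbbcdcde'
  #13 SA[13]=12  'cadaaccdebeadbbcdcde'
  #14 SA[14]=1  'cbaddbaeeadcadaaccdebeadbbcdcde'
  #15 SA[15]=17  'ccdebeadbbcdcde'
  #16 SA[16]=27  'cdcde'
  #17 SA[17]=29  'cde'
  #18 SA[18]=18  'cdebeadbbcdcde'
  #19 SA[19]=14  'daaccdebeadbbcdcde'
  #20 SA[20]=5  'dbaeeadcadaaccdebeadbbcdcde'
  #21 SA[21]=24  'dbbcdcde'
  #22 SA[22]=11  'dcadaaccdebeadbbcdcde'
  #23 SA[23]=28  'dcde'
  #24 SA[24]=4  'ddbaeeadcadaaccdebeadbbcdcde'
  #25 SA[25]=30  'de'
  #26 SA[26]=19  'debeadbbcdcde'
  #27 SA[27]=31  'e'
  #28 SA[28]=22  'eadbbcdcde'
  #29 SA[29]=9  'eadcadaaccdebeadbbcdcde'
  #30 SA[30]=20  'ebeadbbcdcde'
  #31 SA[31]=8  'eeadcadaaccdebeadbbcdcde'

[15, 16, 13, 23, 10, 3, 7, 2, 6, 25, 0, 26, 21, 12, 1, 17, 27, 29, 18, 14, 5, 24, 11, 28, 4, 30, 19, 31, 22, 9, 20, 8]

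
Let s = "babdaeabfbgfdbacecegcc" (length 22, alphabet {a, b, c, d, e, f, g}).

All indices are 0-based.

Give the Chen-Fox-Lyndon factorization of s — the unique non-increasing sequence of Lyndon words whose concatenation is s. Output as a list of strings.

["b", "abdaeabfbgfdbacecegcc"]

emit factor 1: 'b' (i=0, period=1)
emit factor 2: 'abdaeabfbgfdbacecegcc' (i=1, period=21)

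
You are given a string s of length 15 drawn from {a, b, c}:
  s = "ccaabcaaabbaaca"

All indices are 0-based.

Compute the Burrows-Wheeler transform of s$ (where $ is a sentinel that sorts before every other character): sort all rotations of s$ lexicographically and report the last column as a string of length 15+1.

accacbaaabaaabc$

rank  rotation          last
    0  $ccaabcaaabbaaca  a
    1  a$ccaabcaaabbaac  c
    2  aaabbaaca$ccaabc  c
    3  aabbaaca$ccaabca  a
    4  aabcaaabbaaca$cc  c
    5  aaca$ccaabcaaabb  b
    6  abbaaca$ccaabcaa  a
    7  abcaaabbaaca$cca  a
    8  aca$ccaabcaaabba  a
    9  baaca$ccaabcaaab  b
   10  bbaaca$ccaabcaaa  a
   11  bcaaabbaaca$ccaa  a
   12  ca$ccaabcaaabbaa  a
   13  caaabbaaca$ccaab  b
   14  caabcaaabbaaca$c  c
   15  ccaabcaaabbaaca$  $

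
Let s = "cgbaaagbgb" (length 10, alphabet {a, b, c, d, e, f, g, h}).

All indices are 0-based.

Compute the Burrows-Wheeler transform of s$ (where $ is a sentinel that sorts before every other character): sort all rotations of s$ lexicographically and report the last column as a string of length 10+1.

bbaaggg$bca

rank  rotation     last
    0  $cgbaaagbgb  b
    1  aaagbgb$cgb  b
    2  aagbgb$cgba  a
    3  agbgb$cgbaa  a
    4  b$cgbaaagbg  g
    5  baaagbgb$cg  g
    6  bgb$cgbaaag  g
    7  cgbaaagbgb$  $
    8  gb$cgbaaagb  b
    9  gbaaagbgb$c  c
   10  gbgb$cgbaaa  a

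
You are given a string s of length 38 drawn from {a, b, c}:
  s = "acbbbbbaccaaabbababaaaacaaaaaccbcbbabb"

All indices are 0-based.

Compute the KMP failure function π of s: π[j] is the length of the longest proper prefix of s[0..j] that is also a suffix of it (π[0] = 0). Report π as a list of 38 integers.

[0, 0, 0, 0, 0, 0, 0, 1, 2, 0, 1, 1, 1, 0, 0, 1, 0, 1, 0, 1, 1, 1, 1, 2, 1, 1, 1, 1, 1, 2, 0, 0, 0, 0, 0, 1, 0, 0]

π[0] = 0
j=1 s[j]='c': π[1]=0 (border '')
j=2 s[j]='b': π[2]=0 (border '')
j=3 s[j]='b': π[3]=0 (border '')
j=4 s[j]='b': π[4]=0 (border '')
j=5 s[j]='b': π[5]=0 (border '')
j=6 s[j]='b': π[6]=0 (border '')
j=7 s[j]='a': π[7]=1 (border 'a')
j=8 s[j]='c': π[8]=2 (border 'ac')
j=9 s[j]='c': k: 2→0; π[9]=0 (border '')
j=10 s[j]='a': π[10]=1 (border 'a')
j=11 s[j]='a': k: 1→0; π[11]=1 (border 'a')
j=12 s[j]='a': k: 1→0; π[12]=1 (border 'a')
j=13 s[j]='b': k: 1→0; π[13]=0 (border '')
j=14 s[j]='b': π[14]=0 (border '')
j=15 s[j]='a': π[15]=1 (border 'a')
j=16 s[j]='b': k: 1→0; π[16]=0 (border '')
j=17 s[j]='a': π[17]=1 (border 'a')
j=18 s[j]='b': k: 1→0; π[18]=0 (border '')
j=19 s[j]='a': π[19]=1 (border 'a')
j=20 s[j]='a': k: 1→0; π[20]=1 (border 'a')
j=21 s[j]='a': k: 1→0; π[21]=1 (border 'a')
j=22 s[j]='a': k: 1→0; π[22]=1 (border 'a')
j=23 s[j]='c': π[23]=2 (border 'ac')
j=24 s[j]='a': k: 2→0; π[24]=1 (border 'a')
j=25 s[j]='a': k: 1→0; π[25]=1 (border 'a')
j=26 s[j]='a': k: 1→0; π[26]=1 (border 'a')
j=27 s[j]='a': k: 1→0; π[27]=1 (border 'a')
j=28 s[j]='a': k: 1→0; π[28]=1 (border 'a')
j=29 s[j]='c': π[29]=2 (border 'ac')
j=30 s[j]='c': k: 2→0; π[30]=0 (border '')
j=31 s[j]='b': π[31]=0 (border '')
j=32 s[j]='c': π[32]=0 (border '')
j=33 s[j]='b': π[33]=0 (border '')
j=34 s[j]='b': π[34]=0 (border '')
j=35 s[j]='a': π[35]=1 (border 'a')
j=36 s[j]='b': k: 1→0; π[36]=0 (border '')
j=37 s[j]='b': π[37]=0 (border '')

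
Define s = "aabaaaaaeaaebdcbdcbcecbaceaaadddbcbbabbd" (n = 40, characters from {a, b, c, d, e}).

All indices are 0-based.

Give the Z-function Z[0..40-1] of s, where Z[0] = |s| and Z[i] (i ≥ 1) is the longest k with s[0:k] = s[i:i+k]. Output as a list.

Z[0]=40
i=1: i≥r, start 0; Z[1]=1 grow→box=[1,2)
i=2: i≥r, start 0; Z[2]=0
i=3: i≥r, start 0; Z[3]=2 grow→box=[3,5)
i=4: min(r-i=1, Z[1]=1)=1; Z[4]=2 grow→box=[4,6)
i=5: min(r-i=1, Z[1]=1)=1; Z[5]=2 grow→box=[5,7)
i=6: min(r-i=1, Z[1]=1)=1; Z[6]=2 grow→box=[6,8)
i=7: min(r-i=1, Z[1]=1)=1; Z[7]=1
i=8: i≥r, start 0; Z[8]=0
i=9: i≥r, start 0; Z[9]=2 grow→box=[9,11)
i=10: min(r-i=1, Z[1]=1)=1; Z[10]=1
i=11: i≥r, start 0; Z[11]=0
i=12: i≥r, start 0; Z[12]=0
i=13: i≥r, start 0; Z[13]=0
i=14: i≥r, start 0; Z[14]=0
i=15: i≥r, start 0; Z[15]=0
i=16: i≥r, start 0; Z[16]=0
i=17: i≥r, start 0; Z[17]=0
i=18: i≥r, start 0; Z[18]=0
i=19: i≥r, start 0; Z[19]=0
i=20: i≥r, start 0; Z[20]=0
i=21: i≥r, start 0; Z[21]=0
i=22: i≥r, start 0; Z[22]=0
i=23: i≥r, start 0; Z[23]=1 grow→box=[23,24)
i=24: i≥r, start 0; Z[24]=0
i=25: i≥r, start 0; Z[25]=0
i=26: i≥r, start 0; Z[26]=2 grow→box=[26,28)
i=27: min(r-i=1, Z[1]=1)=1; Z[27]=2 grow→box=[27,29)
i=28: min(r-i=1, Z[1]=1)=1; Z[28]=1
i=29: i≥r, start 0; Z[29]=0
i=30: i≥r, start 0; Z[30]=0
i=31: i≥r, start 0; Z[31]=0
i=32: i≥r, start 0; Z[32]=0
i=33: i≥r, start 0; Z[33]=0
i=34: i≥r, start 0; Z[34]=0
i=35: i≥r, start 0; Z[35]=0
i=36: i≥r, start 0; Z[36]=1 grow→box=[36,37)
i=37: i≥r, start 0; Z[37]=0
i=38: i≥r, start 0; Z[38]=0
i=39: i≥r, start 0; Z[39]=0

[40, 1, 0, 2, 2, 2, 2, 1, 0, 2, 1, 0, 0, 0, 0, 0, 0, 0, 0, 0, 0, 0, 0, 1, 0, 0, 2, 2, 1, 0, 0, 0, 0, 0, 0, 0, 1, 0, 0, 0]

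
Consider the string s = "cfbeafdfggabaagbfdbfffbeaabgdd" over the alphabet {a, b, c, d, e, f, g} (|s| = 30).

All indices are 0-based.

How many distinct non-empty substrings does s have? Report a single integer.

rank | idx | suffix
   0 |  24 | aabgdd
   1 |  12 | aagbfdbfffbeaabgdd
   2 |  10 | abaagbfdbfffbeaabgdd
   3 |  25 | abgdd
   4 |   4 | afdfggabaagbfdbfffbeaabgdd
   5 |  13 | agbfdbfffbeaabgdd
   6 |  11 | baagbfdbfffbeaabgdd
   7 |  22 | beaabgdd
   8 |   2 | beafdfggabaagbfdbfffbeaabgdd
   9 |  15 | bfdbfffbeaabgdd
  10 |  18 | bfffbeaabgdd
  11 |  26 | bgdd
  12 |   0 | cfbeafdfggabaagbfdbfffbeaabgdd
  13 |  29 | d
  14 |  17 | dbfffbeaabgdd
  15 |  28 | dd
  16 |   6 | dfggabaagbfdbfffbeaabgdd
  17 |  23 | eaabgdd
  18 |   3 | eafdfggabaagbfdbfffbeaabgdd
  19 |  21 | fbeaabgdd
  20 |   1 | fbeafdfggabaagbfdbfffbeaabgdd
  21 |  16 | fdbfffbeaabgdd
  22 |   5 | fdfggabaagbfdbfffbeaabgdd
  23 |  20 | ffbeaabgdd
  24 |  19 | fffbeaabgdd
  25 |   7 | fggabaagbfdbfffbeaabgdd
  26 |   9 | gabaagbfdbfffbeaabgdd
  27 |  14 | gbfdbfffbeaabgdd
  28 |  27 | gdd
  29 |   8 | ggabaagbfdbfffbeaabgdd

SA = [24, 12, 10, 25, 4, 13, 11, 22, 2, 15, 18, 26, 0, 29, 17, 28, 6, 23, 3, 21, 1, 16, 5, 20, 19, 7, 9, 14, 27, 8]
i: (SA[i-1],SA[i]) lcp shared
  1: (24,12) 2 'aa'
  2: (12,10) 1 'a'
  3: (10,25) 2 'ab'
  4: (25,4) 1 'a'
  5: (4,13) 1 'a'
  6: (13,11) 0 ''
  7: (11,22) 1 'b'
  8: (22,2) 3 'bea'
  9: (2,15) 1 'b'
  10: (15,18) 2 'bf'
  11: (18,26) 1 'b'
  12: (26,0) 0 ''
  13: (0,29) 0 ''
  14: (29,17) 1 'd'
  15: (17,28) 1 'd'
  16: (28,6) 1 'd'
  17: (6,23) 0 ''
  18: (23,3) 2 'ea'
  19: (3,21) 0 ''
  20: (21,1) 4 'fbea'
  21: (1,16) 1 'f'
  22: (16,5) 2 'fd'
  23: (5,20) 1 'f'
  24: (20,19) 2 'ff'
  25: (19,7) 1 'f'
  26: (7,9) 0 ''
  27: (9,14) 1 'g'
  28: (14,27) 1 'g'
  29: (27,8) 1 'g'

n(n+1)/2 = 30·31/2 = 465
Σ LCP = 0 + 2 + 1 + 2 + 1 + 1 + 0 + 1 + 3 + 1 + 2 + 1 + 0 + 0 + 1 + 1 + 1 + 0 + 2 + 0 + 4 + 1 + 2 + 1 + 2 + 1 + 0 + 1 + 1 + 1 = 34
distinct = 465 − 34 = 431

431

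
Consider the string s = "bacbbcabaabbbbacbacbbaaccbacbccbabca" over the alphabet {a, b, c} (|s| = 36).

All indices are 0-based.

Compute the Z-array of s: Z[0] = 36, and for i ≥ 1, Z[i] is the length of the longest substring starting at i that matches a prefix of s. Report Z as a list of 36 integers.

[36, 0, 0, 1, 1, 0, 0, 2, 0, 0, 1, 1, 1, 4, 0, 0, 5, 0, 0, 1, 2, 0, 0, 0, 0, 4, 0, 0, 1, 0, 0, 2, 0, 1, 0, 0]

Z[0]=36
i=1: i≥r, start 0; Z[1]=0
i=2: i≥r, start 0; Z[2]=0
i=3: i≥r, start 0; Z[3]=1 scan→box=[3,4)
i=4: i≥r, start 0; Z[4]=1 scan→box=[4,5)
i=5: i≥r, start 0; Z[5]=0
i=6: i≥r, start 0; Z[6]=0
i=7: i≥r, start 0; Z[7]=2 scan→box=[7,9)
i=8: min(r-i=1, Z[1]=0)=0; Z[8]=0
i=9: i≥r, start 0; Z[9]=0
i=10: i≥r, start 0; Z[10]=1 scan→box=[10,11)
i=11: i≥r, start 0; Z[11]=1 scan→box=[11,12)
i=12: i≥r, start 0; Z[12]=1 scan→box=[12,13)
i=13: i≥r, start 0; Z[13]=4 scan→box=[13,17)
i=14: min(r-i=3, Z[1]=0)=0; Z[14]=0
i=15: min(r-i=2, Z[2]=0)=0; Z[15]=0
i=16: min(r-i=1, Z[3]=1)=1; Z[16]=5 scan→box=[16,21)
i=17: min(r-i=4, Z[1]=0)=0; Z[17]=0
i=18: min(r-i=3, Z[2]=0)=0; Z[18]=0
i=19: min(r-i=2, Z[3]=1)=1; Z[19]=1
i=20: min(r-i=1, Z[4]=1)=1; Z[20]=2 scan→box=[20,22)
i=21: min(r-i=1, Z[1]=0)=0; Z[21]=0
i=22: i≥r, start 0; Z[22]=0
i=23: i≥r, start 0; Z[23]=0
i=24: i≥r, start 0; Z[24]=0
i=25: i≥r, start 0; Z[25]=4 scan→box=[25,29)
i=26: min(r-i=3, Z[1]=0)=0; Z[26]=0
i=27: min(r-i=2, Z[2]=0)=0; Z[27]=0
i=28: min(r-i=1, Z[3]=1)=1; Z[28]=1
i=29: i≥r, start 0; Z[29]=0
i=30: i≥r, start 0; Z[30]=0
i=31: i≥r, start 0; Z[31]=2 scan→box=[31,33)
i=32: min(r-i=1, Z[1]=0)=0; Z[32]=0
i=33: i≥r, start 0; Z[33]=1 scan→box=[33,34)
i=34: i≥r, start 0; Z[34]=0
i=35: i≥r, start 0; Z[35]=0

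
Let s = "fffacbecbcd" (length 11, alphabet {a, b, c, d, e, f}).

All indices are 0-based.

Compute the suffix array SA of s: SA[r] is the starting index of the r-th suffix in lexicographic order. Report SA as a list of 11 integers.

[3, 8, 5, 7, 4, 9, 10, 6, 2, 1, 0]

rank | idx | suffix
   0 |   3 | acbecbcd
   1 |   8 | bcd
   2 |   5 | becbcd
   3 |   7 | cbcd
   4 |   4 | cbecbcd
   5 |   9 | cd
   6 |  10 | d
   7 |   6 | ecbcd
   8 |   2 | facbecbcd
   9 |   1 | ffacbecbcd
  10 |   0 | fffacbecbcd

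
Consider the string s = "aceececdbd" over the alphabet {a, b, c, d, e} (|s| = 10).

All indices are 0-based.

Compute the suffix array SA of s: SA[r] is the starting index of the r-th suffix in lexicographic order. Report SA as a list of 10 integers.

sorted suffixes:
  #0 SA[0]=0  'aceececdbd'
  #1 SA[1]=8  'bd'
  #2 SA[2]=6  'cdbd'
  #3 SA[3]=4  'cecdbd'
  #4 SA[4]=1  'ceececdbd'
  #5 SA[5]=9  'd'
  #6 SA[6]=7  'dbd'
  #7 SA[7]=5  'ecdbd'
  #8 SA[8]=3  'ececdbd'
  #9 SA[9]=2  'eececdbd'

[0, 8, 6, 4, 1, 9, 7, 5, 3, 2]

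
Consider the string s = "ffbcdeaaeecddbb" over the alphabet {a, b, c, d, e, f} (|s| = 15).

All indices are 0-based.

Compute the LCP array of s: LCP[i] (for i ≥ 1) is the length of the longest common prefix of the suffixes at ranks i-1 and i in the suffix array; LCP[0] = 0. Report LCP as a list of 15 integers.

[0, 1, 0, 1, 1, 0, 2, 0, 1, 1, 0, 1, 1, 0, 1]

rank | idx | suffix
   0 |   6 | aaeecddbb
   1 |   7 | aeecddbb
   2 |  14 | b
   3 |  13 | bb
   4 |   2 | bcdeaaeecddbb
   5 |  10 | cddbb
   6 |   3 | cdeaaeecddbb
   7 |  12 | dbb
   8 |  11 | ddbb
   9 |   4 | deaaeecddbb
  10 |   5 | eaaeecddbb
  11 |   9 | ecddbb
  12 |   8 | eecddbb
  13 |   1 | fbcdeaaeecddbb
  14 |   0 | ffbcdeaaeecddbb

SA = [6, 7, 14, 13, 2, 10, 3, 12, 11, 4, 5, 9, 8, 1, 0]
i: (SA[i-1],SA[i]) lcp shared
  1: (6,7) 1 'a'
  2: (7,14) 0 ''
  3: (14,13) 1 'b'
  4: (13,2) 1 'b'
  5: (2,10) 0 ''
  6: (10,3) 2 'cd'
  7: (3,12) 0 ''
  8: (12,11) 1 'd'
  9: (11,4) 1 'd'
  10: (4,5) 0 ''
  11: (5,9) 1 'e'
  12: (9,8) 1 'e'
  13: (8,1) 0 ''
  14: (1,0) 1 'f'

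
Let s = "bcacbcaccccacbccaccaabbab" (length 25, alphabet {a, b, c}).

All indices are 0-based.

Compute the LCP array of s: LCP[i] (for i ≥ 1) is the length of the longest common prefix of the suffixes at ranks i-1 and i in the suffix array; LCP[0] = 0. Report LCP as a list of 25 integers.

[0, 1, 2, 1, 4, 2, 3, 0, 1, 1, 1, 4, 2, 0, 2, 5, 3, 4, 1, 3, 1, 3, 4, 2, 3]

rank→(start, suffix):
  0 → (19, 'aabbab')
  1 → (23, 'ab')
  2 → (20, 'abbab')
  3 → (2, 'acbcaccccacbccaccaabbab')
  4 → (11, 'acbccaccaabbab')
  5 → (16, 'accaabbab')
  6 → (6, 'accccacbccaccaabbab')
  7 → (24, 'b')
  8 → (22, 'bab')
  9 → (21, 'bbab')
  10 → (0, 'bcacbcaccccacbccaccaabbab')
  11 → (4, 'bcaccccacbccaccaabbab')
  12 → (13, 'bccaccaabbab')
  13 → (18, 'caabbab')
  14 → (1, 'cacbcaccccacbccaccaabbab')
  15 → (10, 'cacbccaccaabbab')
  16 → (15, 'caccaabbab')
  17 → (5, 'caccccacbccaccaabbab')
  18 → (3, 'cbcaccccacbccaccaabbab')
  19 → (12, 'cbccaccaabbab')
  20 → (17, 'ccaabbab')
  21 → (9, 'ccacbccaccaabbab')
  22 → (14, 'ccaccaabbab')
  23 → (8, 'cccacbccaccaabbab')
  24 → (7, 'ccccacbccaccaabbab')

SA = [19, 23, 20, 2, 11, 16, 6, 24, 22, 21, 0, 4, 13, 18, 1, 10, 15, 5, 3, 12, 17, 9, 14, 8, 7]
[i] adj suffixes → lcp
  [1] 19/23 → 1 ('a')
  [2] 23/20 → 2 ('ab')
  [3] 20/2 → 1 ('a')
  [4] 2/11 → 4 ('acbc')
  [5] 11/16 → 2 ('ac')
  [6] 16/6 → 3 ('acc')
  [7] 6/24 → 0 ('')
  [8] 24/22 → 1 ('b')
  [9] 22/21 → 1 ('b')
  [10] 21/0 → 1 ('b')
  [11] 0/4 → 4 ('bcac')
  [12] 4/13 → 2 ('bc')
  [13] 13/18 → 0 ('')
  [14] 18/1 → 2 ('ca')
  [15] 1/10 → 5 ('cacbc')
  [16] 10/15 → 3 ('cac')
  [17] 15/5 → 4 ('cacc')
  [18] 5/3 → 1 ('c')
  [19] 3/12 → 3 ('cbc')
  [20] 12/17 → 1 ('c')
  [21] 17/9 → 3 ('cca')
  [22] 9/14 → 4 ('ccac')
  [23] 14/8 → 2 ('cc')
  [24] 8/7 → 3 ('ccc')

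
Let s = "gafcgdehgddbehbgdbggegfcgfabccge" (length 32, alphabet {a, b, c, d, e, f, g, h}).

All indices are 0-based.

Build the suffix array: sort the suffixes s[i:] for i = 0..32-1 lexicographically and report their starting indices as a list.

rank→(start, suffix):
  0 → (26, 'abccge')
  1 → (1, 'afcgdehgddbehbgdbggegfcgfabccge')
  2 → (27, 'bccge')
  3 → (11, 'behbgdbggegfcgfabccge')
  4 → (14, 'bgdbggegfcgfabccge')
  5 → (17, 'bggegfcgfabccge')
  6 → (28, 'ccge')
  7 → (3, 'cgdehgddbehbgdbggegfcgfabccge')
  8 → (29, 'cge')
  9 → (23, 'cgfabccge')
  10 → (10, 'dbehbgdbggegfcgfabccge')
  11 → (16, 'dbggegfcgfabccge')
  12 → (9, 'ddbehbgdbggegfcgfabccge')
  13 → (5, 'dehgddbehbgdbggegfcgfabccge')
  14 → (31, 'e')
  15 → (20, 'egfcgfabccge')
  16 → (12, 'ehbgdbggegfcgfabccge')
  17 → (6, 'ehgddbehbgdbggegfcgfabccge')
  18 → (25, 'fabccge')
  19 → (2, 'fcgdehgddbehbgdbggegfcgfabccge')
  20 → (22, 'fcgfabccge')
  21 → (0, 'gafcgdehgddbehbgdbggegfcgfabccge')
  22 → (15, 'gdbggegfcgfabccge')
  23 → (8, 'gddbehbgdbggegfcgfabccge')
  24 → (4, 'gdehgddbehbgdbggegfcgfabccge')
  25 → (30, 'ge')
  26 → (19, 'gegfcgfabccge')
  27 → (24, 'gfabccge')
  28 → (21, 'gfcgfabccge')
  29 → (18, 'ggegfcgfabccge')
  30 → (13, 'hbgdbggegfcgfabccge')
  31 → (7, 'hgddbehbgdbggegfcgfabccge')

[26, 1, 27, 11, 14, 17, 28, 3, 29, 23, 10, 16, 9, 5, 31, 20, 12, 6, 25, 2, 22, 0, 15, 8, 4, 30, 19, 24, 21, 18, 13, 7]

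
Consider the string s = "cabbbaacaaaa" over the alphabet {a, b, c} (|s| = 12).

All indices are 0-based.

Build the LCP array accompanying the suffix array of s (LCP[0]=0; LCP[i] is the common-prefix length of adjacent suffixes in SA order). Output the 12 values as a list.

[0, 1, 2, 3, 2, 1, 1, 0, 1, 2, 0, 2]

sorted suffixes:
  #0 SA[0]=11  'a'
  #1 SA[1]=10  'aa'
  #2 SA[2]=9  'aaa'
  #3 SA[3]=8  'aaaa'
  #4 SA[4]=5  'aacaaaa'
  #5 SA[5]=1  'abbbaacaaaa'
  #6 SA[6]=6  'acaaaa'
  #7 SA[7]=4  'baacaaaa'
  #8 SA[8]=3  'bbaacaaaa'
  #9 SA[9]=2  'bbbaacaaaa'
  #10 SA[10]=7  'caaaa'
  #11 SA[11]=0  'cabbbaacaaaa'

SA = [11, 10, 9, 8, 5, 1, 6, 4, 3, 2, 7, 0]
rank  pair      lcp
   1  s[11:],s[10:]  1  'a'
   2  s[10:],s[9:]  2  'aa'
   3  s[9:],s[8:]  3  'aaa'
   4  s[8:],s[5:]  2  'aa'
   5  s[5:],s[1:]  1  'a'
   6  s[1:],s[6:]  1  'a'
   7  s[6:],s[4:]  0  ''
   8  s[4:],s[3:]  1  'b'
   9  s[3:],s[2:]  2  'bb'
  10  s[2:],s[7:]  0  ''
  11  s[7:],s[0:]  2  'ca'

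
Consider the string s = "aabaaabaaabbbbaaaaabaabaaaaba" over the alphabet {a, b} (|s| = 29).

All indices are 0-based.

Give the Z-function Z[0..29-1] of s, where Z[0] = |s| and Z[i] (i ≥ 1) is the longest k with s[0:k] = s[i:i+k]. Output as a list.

Z[0]=29
i=1: fresh scan; Z[1]=1 scan→box=[1,2)
i=2: fresh scan; Z[2]=0
i=3: fresh scan; Z[3]=2 scan→box=[3,5)
i=4: min(r-i=1, Z[1]=1)=1; Z[4]=7 scan→box=[4,11)
i=5: min(r-i=6, Z[1]=1)=1; Z[5]=1
i=6: min(r-i=5, Z[2]=0)=0; Z[6]=0
i=7: min(r-i=4, Z[3]=2)=2; Z[7]=2
i=8: min(r-i=3, Z[4]=7)=3; Z[8]=3
i=9: min(r-i=2, Z[5]=1)=1; Z[9]=1
i=10: min(r-i=1, Z[6]=0)=0; Z[10]=0
i=11: fresh scan; Z[11]=0
i=12: fresh scan; Z[12]=0
i=13: fresh scan; Z[13]=0
i=14: fresh scan; Z[14]=2 scan→box=[14,16)
i=15: min(r-i=1, Z[1]=1)=1; Z[15]=2 scan→box=[15,17)
i=16: min(r-i=1, Z[1]=1)=1; Z[16]=2 scan→box=[16,18)
i=17: min(r-i=1, Z[1]=1)=1; Z[17]=5 scan→box=[17,22)
i=18: min(r-i=4, Z[1]=1)=1; Z[18]=1
i=19: min(r-i=3, Z[2]=0)=0; Z[19]=0
i=20: min(r-i=2, Z[3]=2)=2; Z[20]=6 scan→box=[20,26)
i=21: min(r-i=5, Z[1]=1)=1; Z[21]=1
i=22: min(r-i=4, Z[2]=0)=0; Z[22]=0
i=23: min(r-i=3, Z[3]=2)=2; Z[23]=2
i=24: min(r-i=2, Z[4]=7)=2; Z[24]=2
i=25: min(r-i=1, Z[5]=1)=1; Z[25]=4 scan→box=[25,29)
i=26: min(r-i=3, Z[1]=1)=1; Z[26]=1
i=27: min(r-i=2, Z[2]=0)=0; Z[27]=0
i=28: min(r-i=1, Z[3]=2)=1; Z[28]=1

[29, 1, 0, 2, 7, 1, 0, 2, 3, 1, 0, 0, 0, 0, 2, 2, 2, 5, 1, 0, 6, 1, 0, 2, 2, 4, 1, 0, 1]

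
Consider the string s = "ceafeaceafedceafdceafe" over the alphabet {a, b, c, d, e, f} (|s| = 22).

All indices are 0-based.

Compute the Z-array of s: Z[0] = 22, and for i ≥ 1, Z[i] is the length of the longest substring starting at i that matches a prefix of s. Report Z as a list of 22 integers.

[22, 0, 0, 0, 0, 0, 5, 0, 0, 0, 0, 0, 4, 0, 0, 0, 0, 5, 0, 0, 0, 0]

Z[0]=22
i=1: outside box; Z[1]=0
i=2: outside box; Z[2]=0
i=3: outside box; Z[3]=0
i=4: outside box; Z[4]=0
i=5: outside box; Z[5]=0
i=6: outside box; Z[6]=5 grow→box=[6,11)
i=7: min(r-i=4, Z[1]=0)=0; Z[7]=0
i=8: min(r-i=3, Z[2]=0)=0; Z[8]=0
i=9: min(r-i=2, Z[3]=0)=0; Z[9]=0
i=10: min(r-i=1, Z[4]=0)=0; Z[10]=0
i=11: outside box; Z[11]=0
i=12: outside box; Z[12]=4 grow→box=[12,16)
i=13: min(r-i=3, Z[1]=0)=0; Z[13]=0
i=14: min(r-i=2, Z[2]=0)=0; Z[14]=0
i=15: min(r-i=1, Z[3]=0)=0; Z[15]=0
i=16: outside box; Z[16]=0
i=17: outside box; Z[17]=5 grow→box=[17,22)
i=18: min(r-i=4, Z[1]=0)=0; Z[18]=0
i=19: min(r-i=3, Z[2]=0)=0; Z[19]=0
i=20: min(r-i=2, Z[3]=0)=0; Z[20]=0
i=21: min(r-i=1, Z[4]=0)=0; Z[21]=0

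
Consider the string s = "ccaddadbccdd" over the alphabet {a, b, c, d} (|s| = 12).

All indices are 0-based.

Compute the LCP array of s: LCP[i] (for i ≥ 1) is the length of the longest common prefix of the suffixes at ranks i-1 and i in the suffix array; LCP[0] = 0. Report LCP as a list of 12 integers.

rank→(start, suffix):
  0 → (5, 'adbccdd')
  1 → (2, 'addadbccdd')
  2 → (7, 'bccdd')
  3 → (1, 'caddadbccdd')
  4 → (0, 'ccaddadbccdd')
  5 → (8, 'ccdd')
  6 → (9, 'cdd')
  7 → (11, 'd')
  8 → (4, 'dadbccdd')
  9 → (6, 'dbccdd')
  10 → (10, 'dd')
  11 → (3, 'ddadbccdd')

SA = [5, 2, 7, 1, 0, 8, 9, 11, 4, 6, 10, 3]
rank  pair      lcp
   1  s[5:],s[2:]  2  'ad'
   2  s[2:],s[7:]  0  ''
   3  s[7:],s[1:]  0  ''
   4  s[1:],s[0:]  1  'c'
   5  s[0:],s[8:]  2  'cc'
   6  s[8:],s[9:]  1  'c'
   7  s[9:],s[11:]  0  ''
   8  s[11:],s[4:]  1  'd'
   9  s[4:],s[6:]  1  'd'
  10  s[6:],s[10:]  1  'd'
  11  s[10:],s[3:]  2  'dd'

[0, 2, 0, 0, 1, 2, 1, 0, 1, 1, 1, 2]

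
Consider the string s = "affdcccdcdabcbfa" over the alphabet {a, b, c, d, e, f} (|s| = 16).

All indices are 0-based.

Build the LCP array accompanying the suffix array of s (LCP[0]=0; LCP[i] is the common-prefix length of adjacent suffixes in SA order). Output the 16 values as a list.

rank→(start, suffix):
  0 → (15, 'a')
  1 → (10, 'abcbfa')
  2 → (0, 'affdcccdcdabcbfa')
  3 → (11, 'bcbfa')
  4 → (13, 'bfa')
  5 → (12, 'cbfa')
  6 → (4, 'cccdcdabcbfa')
  7 → (5, 'ccdcdabcbfa')
  8 → (8, 'cdabcbfa')
  9 → (6, 'cdcdabcbfa')
  10 → (9, 'dabcbfa')
  11 → (3, 'dcccdcdabcbfa')
  12 → (7, 'dcdabcbfa')
  13 → (14, 'fa')
  14 → (2, 'fdcccdcdabcbfa')
  15 → (1, 'ffdcccdcdabcbfa')

SA = [15, 10, 0, 11, 13, 12, 4, 5, 8, 6, 9, 3, 7, 14, 2, 1]
[i] adj suffixes → lcp
  [1] 15/10 → 1 ('a')
  [2] 10/0 → 1 ('a')
  [3] 0/11 → 0 ('')
  [4] 11/13 → 1 ('b')
  [5] 13/12 → 0 ('')
  [6] 12/4 → 1 ('c')
  [7] 4/5 → 2 ('cc')
  [8] 5/8 → 1 ('c')
  [9] 8/6 → 2 ('cd')
  [10] 6/9 → 0 ('')
  [11] 9/3 → 1 ('d')
  [12] 3/7 → 2 ('dc')
  [13] 7/14 → 0 ('')
  [14] 14/2 → 1 ('f')
  [15] 2/1 → 1 ('f')

[0, 1, 1, 0, 1, 0, 1, 2, 1, 2, 0, 1, 2, 0, 1, 1]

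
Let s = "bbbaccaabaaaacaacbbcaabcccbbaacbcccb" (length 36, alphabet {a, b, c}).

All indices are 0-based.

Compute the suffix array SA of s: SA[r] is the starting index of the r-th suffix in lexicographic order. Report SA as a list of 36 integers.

[9, 10, 6, 20, 11, 14, 28, 7, 21, 12, 15, 29, 3, 35, 8, 27, 2, 26, 1, 0, 17, 18, 31, 22, 5, 19, 13, 34, 25, 16, 30, 4, 33, 24, 32, 23]

rank→(start, suffix):
  0 → (9, 'aaaacaacbbcaabcccbbaacbcccb')
  1 → (10, 'aaacaacbbcaabcccbbaacbcccb')
  2 → (6, 'aabaaaacaacbbcaabcccbbaacbcccb')
  3 → (20, 'aabcccbbaacbcccb')
  4 → (11, 'aacaacbbcaabcccbbaacbcccb')
  5 → (14, 'aacbbcaabcccbbaacbcccb')
  6 → (28, 'aacbcccb')
  7 → (7, 'abaaaacaacbbcaabcccbbaacbcccb')
  8 → (21, 'abcccbbaacbcccb')
  9 → (12, 'acaacbbcaabcccbbaacbcccb')
  10 → (15, 'acbbcaabcccbbaacbcccb')
  11 → (29, 'acbcccb')
  12 → (3, 'accaabaaaacaacbbcaabcccbbaacbcccb')
  13 → (35, 'b')
  14 → (8, 'baaaacaacbbcaabcccbbaacbcccb')
  15 → (27, 'baacbcccb')
  16 → (2, 'baccaabaaaacaacbbcaabcccbbaacbcccb')
  17 → (26, 'bbaacbcccb')
  18 → (1, 'bbaccaabaaaacaacbbcaabcccbbaacbcccb')
  19 → (0, 'bbbaccaabaaaacaacbbcaabcccbbaacbcccb')
  20 → (17, 'bbcaabcccbbaacbcccb')
  21 → (18, 'bcaabcccbbaacbcccb')
  22 → (31, 'bcccb')
  23 → (22, 'bcccbbaacbcccb')
  24 → (5, 'caabaaaacaacbbcaabcccbbaacbcccb')
  25 → (19, 'caabcccbbaacbcccb')
  26 → (13, 'caacbbcaabcccbbaacbcccb')
  27 → (34, 'cb')
  28 → (25, 'cbbaacbcccb')
  29 → (16, 'cbbcaabcccbbaacbcccb')
  30 → (30, 'cbcccb')
  31 → (4, 'ccaabaaaacaacbbcaabcccbbaacbcccb')
  32 → (33, 'ccb')
  33 → (24, 'ccbbaacbcccb')
  34 → (32, 'cccb')
  35 → (23, 'cccbbaacbcccb')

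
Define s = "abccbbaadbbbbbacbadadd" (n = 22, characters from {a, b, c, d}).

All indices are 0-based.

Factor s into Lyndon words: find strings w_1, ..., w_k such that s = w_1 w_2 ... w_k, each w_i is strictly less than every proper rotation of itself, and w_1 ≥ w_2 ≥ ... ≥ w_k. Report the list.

["abccbb", "aadbbbbbacbadadd"]

emit factor 1: 'abccbb' (i=0, period=6)
emit factor 2: 'aadbbbbbacbadadd' (i=6, period=16)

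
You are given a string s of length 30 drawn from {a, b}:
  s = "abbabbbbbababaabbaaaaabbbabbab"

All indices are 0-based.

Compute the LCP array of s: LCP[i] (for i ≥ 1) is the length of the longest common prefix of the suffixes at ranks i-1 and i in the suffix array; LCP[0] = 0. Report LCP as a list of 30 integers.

[0, 4, 3, 2, 4, 1, 2, 3, 2, 4, 5, 3, 4, 0, 1, 3, 2, 3, 4, 3, 4, 1, 3, 4, 4, 5, 2, 5, 3, 4]

rank | idx | suffix
   0 |  17 | aaaaabbbabbab
   1 |  18 | aaaabbbabbab
   2 |  19 | aaabbbabbab
   3 |  13 | aabbaaaaabbbabbab
   4 |  20 | aabbbabbab
   5 |  28 | ab
   6 |  11 | abaabbaaaaabbbabbab
   7 |   9 | ababaabbaaaaabbbabbab
   8 |  14 | abbaaaaabbbabbab
   9 |  25 | abbab
  10 |   0 | abbabbbbbababaabbaaaaabbbabbab
  11 |  21 | abbbabbab
  12 |   3 | abbbbbababaabbaaaaabbbabbab
  13 |  29 | b
  14 |  16 | baaaaabbbabbab
  15 |  12 | baabbaaaaabbbabbab
  16 |  27 | bab
  17 |  10 | babaabbaaaaabbbabbab
  18 |   8 | bababaabbaaaaabbbabbab
  19 |  24 | babbab
  20 |   2 | babbbbbababaabbaaaaabbbabbab
  21 |  15 | bbaaaaabbbabbab
  22 |  26 | bbab
  23 |   7 | bbababaabbaaaaabbbabbab
  24 |  23 | bbabbab
  25 |   1 | bbabbbbbababaabbaaaaabbbabbab
  26 |   6 | bbbababaabbaaaaabbbabbab
  27 |  22 | bbbabbab
  28 |   5 | bbbbababaabbaaaaabbbabbab
  29 |   4 | bbbbbababaabbaaaaabbbabbab

SA = [17, 18, 19, 13, 20, 28, 11, 9, 14, 25, 0, 21, 3, 29, 16, 12, 27, 10, 8, 24, 2, 15, 26, 7, 23, 1, 6, 22, 5, 4]
i: (SA[i-1],SA[i]) lcp shared
  1: (17,18) 4 'aaaa'
  2: (18,19) 3 'aaa'
  3: (19,13) 2 'aa'
  4: (13,20) 4 'aabb'
  5: (20,28) 1 'a'
  6: (28,11) 2 'ab'
  7: (11,9) 3 'aba'
  8: (9,14) 2 'ab'
  9: (14,25) 4 'abba'
  10: (25,0) 5 'abbab'
  11: (0,21) 3 'abb'
  12: (21,3) 4 'abbb'
  13: (3,29) 0 ''
  14: (29,16) 1 'b'
  15: (16,12) 3 'baa'
  16: (12,27) 2 'ba'
  17: (27,10) 3 'bab'
  18: (10,8) 4 'baba'
  19: (8,24) 3 'bab'
  20: (24,2) 4 'babb'
  21: (2,15) 1 'b'
  22: (15,26) 3 'bba'
  23: (26,7) 4 'bbab'
  24: (7,23) 4 'bbab'
  25: (23,1) 5 'bbabb'
  26: (1,6) 2 'bb'
  27: (6,22) 5 'bbbab'
  28: (22,5) 3 'bbb'
  29: (5,4) 4 'bbbb'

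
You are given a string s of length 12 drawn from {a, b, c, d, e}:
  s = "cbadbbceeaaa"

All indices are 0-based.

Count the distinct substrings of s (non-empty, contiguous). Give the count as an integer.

70

sorted suffixes:
  #0 SA[0]=11  'a'
  #1 SA[1]=10  'aa'
  #2 SA[2]=9  'aaa'
  #3 SA[3]=2  'adbbceeaaa'
  #4 SA[4]=1  'badbbceeaaa'
  #5 SA[5]=4  'bbceeaaa'
  #6 SA[6]=5  'bceeaaa'
  #7 SA[7]=0  'cbadbbceeaaa'
  #8 SA[8]=6  'ceeaaa'
  #9 SA[9]=3  'dbbceeaaa'
  #10 SA[10]=8  'eaaa'
  #11 SA[11]=7  'eeaaa'

SA = [11, 10, 9, 2, 1, 4, 5, 0, 6, 3, 8, 7]
i: (SA[i-1],SA[i]) lcp shared
  1: (11,10) 1 'a'
  2: (10,9) 2 'aa'
  3: (9,2) 1 'a'
  4: (2,1) 0 ''
  5: (1,4) 1 'b'
  6: (4,5) 1 'b'
  7: (5,0) 0 ''
  8: (0,6) 1 'c'
  9: (6,3) 0 ''
  10: (3,8) 0 ''
  11: (8,7) 1 'e'

n(n+1)/2 = 12·13/2 = 78
Σ LCP = 0 + 1 + 2 + 1 + 0 + 1 + 1 + 0 + 1 + 0 + 0 + 1 = 8
distinct = 78 − 8 = 70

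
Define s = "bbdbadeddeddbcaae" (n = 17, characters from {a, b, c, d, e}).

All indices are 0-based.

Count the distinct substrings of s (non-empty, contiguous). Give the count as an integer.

134

rank→(start, suffix):
  0 → (14, 'aae')
  1 → (4, 'adeddeddbcaae')
  2 → (15, 'ae')
  3 → (3, 'badeddeddbcaae')
  4 → (0, 'bbdbadeddeddbcaae')
  5 → (12, 'bcaae')
  6 → (1, 'bdbadeddeddbcaae')
  7 → (13, 'caae')
  8 → (2, 'dbadeddeddbcaae')
  9 → (11, 'dbcaae')
  10 → (10, 'ddbcaae')
  11 → (7, 'ddeddbcaae')
  12 → (8, 'deddbcaae')
  13 → (5, 'deddeddbcaae')
  14 → (16, 'e')
  15 → (9, 'eddbcaae')
  16 → (6, 'eddeddbcaae')

SA = [14, 4, 15, 3, 0, 12, 1, 13, 2, 11, 10, 7, 8, 5, 16, 9, 6]
[i] adj suffixes → lcp
  [1] 14/4 → 1 ('a')
  [2] 4/15 → 1 ('a')
  [3] 15/3 → 0 ('')
  [4] 3/0 → 1 ('b')
  [5] 0/12 → 1 ('b')
  [6] 12/1 → 1 ('b')
  [7] 1/13 → 0 ('')
  [8] 13/2 → 0 ('')
  [9] 2/11 → 2 ('db')
  [10] 11/10 → 1 ('d')
  [11] 10/7 → 2 ('dd')
  [12] 7/8 → 1 ('d')
  [13] 8/5 → 4 ('dedd')
  [14] 5/16 → 0 ('')
  [15] 16/9 → 1 ('e')
  [16] 9/6 → 3 ('edd')

n(n+1)/2 = 17·18/2 = 153
Σ LCP = 0 + 1 + 1 + 0 + 1 + 1 + 1 + 0 + 0 + 2 + 1 + 2 + 1 + 4 + 0 + 1 + 3 = 19
distinct = 153 − 19 = 134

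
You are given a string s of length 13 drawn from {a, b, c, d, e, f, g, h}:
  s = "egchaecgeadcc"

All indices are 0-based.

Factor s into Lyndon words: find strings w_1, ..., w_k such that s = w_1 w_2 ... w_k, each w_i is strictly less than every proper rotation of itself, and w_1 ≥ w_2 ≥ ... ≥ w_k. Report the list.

["eg", "ch", "aecge", "adcc"]

emit factor 1: 'eg' (i=0, period=2)
emit factor 2: 'ch' (i=2, period=2)
emit factor 3: 'aecge' (i=4, period=5)
emit factor 4: 'adcc' (i=9, period=4)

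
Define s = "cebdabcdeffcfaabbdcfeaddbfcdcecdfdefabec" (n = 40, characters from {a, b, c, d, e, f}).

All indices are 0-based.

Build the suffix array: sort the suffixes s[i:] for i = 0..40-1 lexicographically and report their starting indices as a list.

[13, 14, 4, 36, 21, 15, 5, 2, 16, 37, 24, 39, 26, 6, 30, 0, 28, 11, 18, 3, 23, 27, 17, 22, 33, 7, 31, 20, 1, 38, 29, 34, 8, 12, 35, 25, 10, 32, 19, 9]

sorted suffixes:
  #0 SA[0]=13  'aabbdcfeaddbfcdcecdfdefabec'
  #1 SA[1]=14  'abbdcfeaddbfcdcecdfdefabec'
  #2 SA[2]=4  'abcdeffcfaabbdcfeaddbfcdcecdfdefabec'
  #3 SA[3]=36  'abec'
  #4 SA[4]=21  'addbfcdcecdfdefabec'
  #5 SA[5]=15  'bbdcfeaddbfcdcecdfdefabec'
  #6 SA[6]=5  'bcdeffcfaabbdcfeaddbfcdcecdfdefabec'
  #7 SA[7]=2  'bdabcdeffcfaabbdcfeaddbfcdcecdfdefabec'
  #8 SA[8]=16  'bdcfeaddbfcdcecdfdefabec'
  #9 SA[9]=37  'bec'
  #10 SA[10]=24  'bfcdcecdfdefabec'
  #11 SA[11]=39  'c'
  #12 SA[12]=26  'cdcecdfdefabec'
  #13 SA[13]=6  'cdeffcfaabbdcfeaddbfcdcecdfdefabec'
  #14 SA[14]=30  'cdfdefabec'
  #15 SA[15]=0  'cebdabcdeffcfaabbdcfeaddbfcdcecdfdefabec'
  #16 SA[16]=28  'cecdfdefabec'
  #17 SA[17]=11  'cfaabbdcfeaddbfcdcecdfdefabec'
  #18 SA[18]=18  'cfeaddbfcdcecdfdefabec'
  #19 SA[19]=3  'dabcdeffcfaabbdcfeaddbfcdcecdfdefabec'
  #20 SA[20]=23  'dbfcdcecdfdefabec'
  #21 SA[21]=27  'dcecdfdefabec'
  #22 SA[22]=17  'dcfeaddbfcdcecdfdefabec'
  #23 SA[23]=22  'ddbfcdcecdfdefabec'
  #24 SA[24]=33  'defabec'
  #25 SA[25]=7  'deffcfaabbdcfeaddbfcdcecdfdefabec'
  #26 SA[26]=31  'dfdefabec'
  #27 SA[27]=20  'eaddbfcdcecdfdefabec'
  #28 SA[28]=1  'ebdabcdeffcfaabbdcfeaddbfcdcecdfdefabec'
  #29 SA[29]=38  'ec'
  #30 SA[30]=29  'ecdfdefabec'
  #31 SA[31]=34  'efabec'
  #32 SA[32]=8  'effcfaabbdcfeaddbfcdcecdfdefabec'
  #33 SA[33]=12  'faabbdcfeaddbfcdcecdfdefabec'
  #34 SA[34]=35  'fabec'
  #35 SA[35]=25  'fcdcecdfdefabec'
  #36 SA[36]=10  'fcfaabbdcfeaddbfcdcecdfdefabec'
  #37 SA[37]=32  'fdefabec'
  #38 SA[38]=19  'feaddbfcdcecdfdefabec'
  #39 SA[39]=9  'ffcfaabbdcfeaddbfcdcecdfdefabec'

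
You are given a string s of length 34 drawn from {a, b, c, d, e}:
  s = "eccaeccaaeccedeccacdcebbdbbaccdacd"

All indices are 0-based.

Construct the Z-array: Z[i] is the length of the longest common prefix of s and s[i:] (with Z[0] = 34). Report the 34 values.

[34, 0, 0, 0, 4, 0, 0, 0, 0, 3, 0, 0, 1, 0, 4, 0, 0, 0, 0, 0, 0, 1, 0, 0, 0, 0, 0, 0, 0, 0, 0, 0, 0, 0]

Z[0]=34
i=1: i≥r, start 0; Z[1]=0
i=2: i≥r, start 0; Z[2]=0
i=3: i≥r, start 0; Z[3]=0
i=4: i≥r, start 0; Z[4]=4 grow→box=[4,8)
i=5: min(r-i=3, Z[1]=0)=0; Z[5]=0
i=6: min(r-i=2, Z[2]=0)=0; Z[6]=0
i=7: min(r-i=1, Z[3]=0)=0; Z[7]=0
i=8: i≥r, start 0; Z[8]=0
i=9: i≥r, start 0; Z[9]=3 grow→box=[9,12)
i=10: min(r-i=2, Z[1]=0)=0; Z[10]=0
i=11: min(r-i=1, Z[2]=0)=0; Z[11]=0
i=12: i≥r, start 0; Z[12]=1 grow→box=[12,13)
i=13: i≥r, start 0; Z[13]=0
i=14: i≥r, start 0; Z[14]=4 grow→box=[14,18)
i=15: min(r-i=3, Z[1]=0)=0; Z[15]=0
i=16: min(r-i=2, Z[2]=0)=0; Z[16]=0
i=17: min(r-i=1, Z[3]=0)=0; Z[17]=0
i=18: i≥r, start 0; Z[18]=0
i=19: i≥r, start 0; Z[19]=0
i=20: i≥r, start 0; Z[20]=0
i=21: i≥r, start 0; Z[21]=1 grow→box=[21,22)
i=22: i≥r, start 0; Z[22]=0
i=23: i≥r, start 0; Z[23]=0
i=24: i≥r, start 0; Z[24]=0
i=25: i≥r, start 0; Z[25]=0
i=26: i≥r, start 0; Z[26]=0
i=27: i≥r, start 0; Z[27]=0
i=28: i≥r, start 0; Z[28]=0
i=29: i≥r, start 0; Z[29]=0
i=30: i≥r, start 0; Z[30]=0
i=31: i≥r, start 0; Z[31]=0
i=32: i≥r, start 0; Z[32]=0
i=33: i≥r, start 0; Z[33]=0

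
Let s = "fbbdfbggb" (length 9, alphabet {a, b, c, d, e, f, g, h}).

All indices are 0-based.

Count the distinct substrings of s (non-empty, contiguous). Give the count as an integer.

rank | idx | suffix
   0 |   8 | b
   1 |   1 | bbdfbggb
   2 |   2 | bdfbggb
   3 |   5 | bggb
   4 |   3 | dfbggb
   5 |   0 | fbbdfbggb
   6 |   4 | fbggb
   7 |   7 | gb
   8 |   6 | ggb

SA = [8, 1, 2, 5, 3, 0, 4, 7, 6]
rank  pair      lcp
   1  s[8:],s[1:]  1  'b'
   2  s[1:],s[2:]  1  'b'
   3  s[2:],s[5:]  1  'b'
   4  s[5:],s[3:]  0  ''
   5  s[3:],s[0:]  0  ''
   6  s[0:],s[4:]  2  'fb'
   7  s[4:],s[7:]  0  ''
   8  s[7:],s[6:]  1  'g'

n(n+1)/2 = 9·10/2 = 45
Σ LCP = 0 + 1 + 1 + 1 + 0 + 0 + 2 + 0 + 1 = 6
distinct = 45 − 6 = 39

39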